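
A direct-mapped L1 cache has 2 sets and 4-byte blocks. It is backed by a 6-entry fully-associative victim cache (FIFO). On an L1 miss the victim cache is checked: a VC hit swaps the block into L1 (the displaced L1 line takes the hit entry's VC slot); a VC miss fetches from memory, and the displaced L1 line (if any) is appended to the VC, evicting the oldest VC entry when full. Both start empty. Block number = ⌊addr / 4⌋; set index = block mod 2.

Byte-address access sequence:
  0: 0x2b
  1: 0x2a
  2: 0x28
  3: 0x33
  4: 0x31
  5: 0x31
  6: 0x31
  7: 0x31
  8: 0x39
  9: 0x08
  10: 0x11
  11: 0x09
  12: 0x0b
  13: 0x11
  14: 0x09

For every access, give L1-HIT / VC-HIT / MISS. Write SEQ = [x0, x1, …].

0: 0x2b (blk 10, set 0) → MISS  vc=[]
1: 0x2a (blk 10, set 0) → L1-HIT  vc=[]
2: 0x28 (blk 10, set 0) → L1-HIT  vc=[]
3: 0x33 (blk 12, set 0) → MISS  vc=[10]
4: 0x31 (blk 12, set 0) → L1-HIT  vc=[10]
5: 0x31 (blk 12, set 0) → L1-HIT  vc=[10]
6: 0x31 (blk 12, set 0) → L1-HIT  vc=[10]
7: 0x31 (blk 12, set 0) → L1-HIT  vc=[10]
8: 0x39 (blk 14, set 0) → MISS  vc=[10, 12]
9: 0x8 (blk 2, set 0) → MISS  vc=[10, 12, 14]
10: 0x11 (blk 4, set 0) → MISS  vc=[10, 12, 14, 2]
11: 0x9 (blk 2, set 0) → VC-HIT  vc=[10, 12, 14, 4]
12: 0xb (blk 2, set 0) → L1-HIT  vc=[10, 12, 14, 4]
13: 0x11 (blk 4, set 0) → VC-HIT  vc=[10, 12, 14, 2]
14: 0x9 (blk 2, set 0) → VC-HIT  vc=[10, 12, 14, 4]

SEQ = [MISS, L1-HIT, L1-HIT, MISS, L1-HIT, L1-HIT, L1-HIT, L1-HIT, MISS, MISS, MISS, VC-HIT, L1-HIT, VC-HIT, VC-HIT]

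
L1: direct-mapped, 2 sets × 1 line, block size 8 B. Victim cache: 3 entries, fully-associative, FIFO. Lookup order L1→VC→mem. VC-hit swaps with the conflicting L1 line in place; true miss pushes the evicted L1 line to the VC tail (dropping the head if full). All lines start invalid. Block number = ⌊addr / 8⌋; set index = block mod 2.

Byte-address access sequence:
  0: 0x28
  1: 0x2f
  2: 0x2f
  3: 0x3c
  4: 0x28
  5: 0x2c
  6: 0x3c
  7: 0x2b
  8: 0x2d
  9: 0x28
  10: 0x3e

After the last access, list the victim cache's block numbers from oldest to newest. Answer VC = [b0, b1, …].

VC = [5]

0: 0x28 (blk 5, set 1) → MISS  vc=[]
1: 0x2f (blk 5, set 1) → L1-HIT  vc=[]
2: 0x2f (blk 5, set 1) → L1-HIT  vc=[]
3: 0x3c (blk 7, set 1) → MISS  vc=[5]
4: 0x28 (blk 5, set 1) → VC-HIT  vc=[7]
5: 0x2c (blk 5, set 1) → L1-HIT  vc=[7]
6: 0x3c (blk 7, set 1) → VC-HIT  vc=[5]
7: 0x2b (blk 5, set 1) → VC-HIT  vc=[7]
8: 0x2d (blk 5, set 1) → L1-HIT  vc=[7]
9: 0x28 (blk 5, set 1) → L1-HIT  vc=[7]
10: 0x3e (blk 7, set 1) → VC-HIT  vc=[5]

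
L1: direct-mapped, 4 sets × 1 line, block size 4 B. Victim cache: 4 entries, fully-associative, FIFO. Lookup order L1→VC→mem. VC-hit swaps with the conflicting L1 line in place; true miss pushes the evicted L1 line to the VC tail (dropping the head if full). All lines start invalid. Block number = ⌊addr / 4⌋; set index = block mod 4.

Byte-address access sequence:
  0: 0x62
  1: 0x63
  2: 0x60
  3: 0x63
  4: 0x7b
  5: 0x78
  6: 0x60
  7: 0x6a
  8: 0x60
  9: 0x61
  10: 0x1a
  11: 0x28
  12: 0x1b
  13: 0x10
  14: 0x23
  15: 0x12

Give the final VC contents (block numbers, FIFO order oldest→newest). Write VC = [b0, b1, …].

VC = [26, 10, 24, 8]

  [0] addr=0x62 blk=24 s=0: MISS | VC []
  [1] addr=0x63 blk=24 s=0: L1-HIT | VC []
  [2] addr=0x60 blk=24 s=0: L1-HIT | VC []
  [3] addr=0x63 blk=24 s=0: L1-HIT | VC []
  [4] addr=0x7b blk=30 s=2: MISS | VC []
  [5] addr=0x78 blk=30 s=2: L1-HIT | VC []
  [6] addr=0x60 blk=24 s=0: L1-HIT | VC []
  [7] addr=0x6a blk=26 s=2: MISS | VC [30]
  [8] addr=0x60 blk=24 s=0: L1-HIT | VC [30]
  [9] addr=0x61 blk=24 s=0: L1-HIT | VC [30]
  [10] addr=0x1a blk=6 s=2: MISS | VC [30, 26]
  [11] addr=0x28 blk=10 s=2: MISS | VC [30, 26, 6]
  [12] addr=0x1b blk=6 s=2: VC-HIT | VC [30, 26, 10]
  [13] addr=0x10 blk=4 s=0: MISS | VC [30, 26, 10, 24]
  [14] addr=0x23 blk=8 s=0: MISS | VC [26, 10, 24, 4]
  [15] addr=0x12 blk=4 s=0: VC-HIT | VC [26, 10, 24, 8]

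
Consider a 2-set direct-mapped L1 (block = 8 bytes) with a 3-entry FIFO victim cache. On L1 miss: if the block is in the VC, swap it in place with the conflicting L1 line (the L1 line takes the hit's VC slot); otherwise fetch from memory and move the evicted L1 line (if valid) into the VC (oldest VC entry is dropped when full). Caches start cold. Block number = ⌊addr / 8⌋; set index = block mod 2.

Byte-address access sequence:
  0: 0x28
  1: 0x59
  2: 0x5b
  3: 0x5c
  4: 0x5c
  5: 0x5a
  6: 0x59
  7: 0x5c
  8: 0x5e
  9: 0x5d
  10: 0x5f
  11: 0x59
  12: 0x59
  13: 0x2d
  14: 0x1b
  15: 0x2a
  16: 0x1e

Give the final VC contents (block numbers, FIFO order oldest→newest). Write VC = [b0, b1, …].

VC = [11, 5]

  [0] addr=0x28 blk=5 s=1: MISS | VC []
  [1] addr=0x59 blk=11 s=1: MISS | VC [5]
  [2] addr=0x5b blk=11 s=1: L1-HIT | VC [5]
  [3] addr=0x5c blk=11 s=1: L1-HIT | VC [5]
  [4] addr=0x5c blk=11 s=1: L1-HIT | VC [5]
  [5] addr=0x5a blk=11 s=1: L1-HIT | VC [5]
  [6] addr=0x59 blk=11 s=1: L1-HIT | VC [5]
  [7] addr=0x5c blk=11 s=1: L1-HIT | VC [5]
  [8] addr=0x5e blk=11 s=1: L1-HIT | VC [5]
  [9] addr=0x5d blk=11 s=1: L1-HIT | VC [5]
  [10] addr=0x5f blk=11 s=1: L1-HIT | VC [5]
  [11] addr=0x59 blk=11 s=1: L1-HIT | VC [5]
  [12] addr=0x59 blk=11 s=1: L1-HIT | VC [5]
  [13] addr=0x2d blk=5 s=1: VC-HIT | VC [11]
  [14] addr=0x1b blk=3 s=1: MISS | VC [11, 5]
  [15] addr=0x2a blk=5 s=1: VC-HIT | VC [11, 3]
  [16] addr=0x1e blk=3 s=1: VC-HIT | VC [11, 5]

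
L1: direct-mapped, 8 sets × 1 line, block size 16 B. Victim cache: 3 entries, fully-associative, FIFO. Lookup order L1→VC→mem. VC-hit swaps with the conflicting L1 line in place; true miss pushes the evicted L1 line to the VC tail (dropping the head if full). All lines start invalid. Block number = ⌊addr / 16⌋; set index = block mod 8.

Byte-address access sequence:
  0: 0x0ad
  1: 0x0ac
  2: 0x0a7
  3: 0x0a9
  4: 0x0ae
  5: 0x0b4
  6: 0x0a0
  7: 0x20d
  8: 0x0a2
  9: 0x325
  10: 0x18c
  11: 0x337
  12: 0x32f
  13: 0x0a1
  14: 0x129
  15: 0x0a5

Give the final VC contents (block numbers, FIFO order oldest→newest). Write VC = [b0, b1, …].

#0 0xad→b10/s2 MISS; vc=[]
#1 0xac→b10/s2 L1-HIT; vc=[]
#2 0xa7→b10/s2 L1-HIT; vc=[]
#3 0xa9→b10/s2 L1-HIT; vc=[]
#4 0xae→b10/s2 L1-HIT; vc=[]
#5 0xb4→b11/s3 MISS; vc=[]
#6 0xa0→b10/s2 L1-HIT; vc=[]
#7 0x20d→b32/s0 MISS; vc=[]
#8 0xa2→b10/s2 L1-HIT; vc=[]
#9 0x325→b50/s2 MISS; vc=[10]
#10 0x18c→b24/s0 MISS; vc=[10,32]
#11 0x337→b51/s3 MISS; vc=[10,32,11]
#12 0x32f→b50/s2 L1-HIT; vc=[10,32,11]
#13 0xa1→b10/s2 VC-HIT; vc=[50,32,11]
#14 0x129→b18/s2 MISS; vc=[32,11,10]
#15 0xa5→b10/s2 VC-HIT; vc=[32,11,18]

VC = [32, 11, 18]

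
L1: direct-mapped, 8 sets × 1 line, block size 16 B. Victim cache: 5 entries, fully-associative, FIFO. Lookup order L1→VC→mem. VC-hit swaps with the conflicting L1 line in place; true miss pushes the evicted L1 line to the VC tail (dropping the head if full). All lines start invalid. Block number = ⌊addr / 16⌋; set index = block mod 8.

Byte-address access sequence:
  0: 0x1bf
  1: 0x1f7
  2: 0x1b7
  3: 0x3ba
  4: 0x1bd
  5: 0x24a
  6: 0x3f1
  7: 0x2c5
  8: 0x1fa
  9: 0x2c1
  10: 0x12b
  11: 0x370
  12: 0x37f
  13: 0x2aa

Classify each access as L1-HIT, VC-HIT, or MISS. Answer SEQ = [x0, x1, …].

#0 0x1bf→b27/s3 MISS; vc=[]
#1 0x1f7→b31/s7 MISS; vc=[]
#2 0x1b7→b27/s3 L1-HIT; vc=[]
#3 0x3ba→b59/s3 MISS; vc=[27]
#4 0x1bd→b27/s3 VC-HIT; vc=[59]
#5 0x24a→b36/s4 MISS; vc=[59]
#6 0x3f1→b63/s7 MISS; vc=[59,31]
#7 0x2c5→b44/s4 MISS; vc=[59,31,36]
#8 0x1fa→b31/s7 VC-HIT; vc=[59,63,36]
#9 0x2c1→b44/s4 L1-HIT; vc=[59,63,36]
#10 0x12b→b18/s2 MISS; vc=[59,63,36]
#11 0x370→b55/s7 MISS; vc=[59,63,36,31]
#12 0x37f→b55/s7 L1-HIT; vc=[59,63,36,31]
#13 0x2aa→b42/s2 MISS; vc=[59,63,36,31,18]

SEQ = [MISS, MISS, L1-HIT, MISS, VC-HIT, MISS, MISS, MISS, VC-HIT, L1-HIT, MISS, MISS, L1-HIT, MISS]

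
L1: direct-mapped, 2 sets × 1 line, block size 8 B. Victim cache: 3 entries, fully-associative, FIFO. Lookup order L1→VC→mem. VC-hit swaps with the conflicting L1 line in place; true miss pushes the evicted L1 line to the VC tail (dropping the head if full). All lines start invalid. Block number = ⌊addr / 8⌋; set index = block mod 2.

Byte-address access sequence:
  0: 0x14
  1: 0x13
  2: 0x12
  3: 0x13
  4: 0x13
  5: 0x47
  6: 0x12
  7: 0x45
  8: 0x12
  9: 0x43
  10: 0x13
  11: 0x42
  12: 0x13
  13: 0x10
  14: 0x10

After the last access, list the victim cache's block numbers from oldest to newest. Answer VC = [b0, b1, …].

VC = [8]

  [0] addr=0x14 blk=2 s=0: MISS | VC []
  [1] addr=0x13 blk=2 s=0: L1-HIT | VC []
  [2] addr=0x12 blk=2 s=0: L1-HIT | VC []
  [3] addr=0x13 blk=2 s=0: L1-HIT | VC []
  [4] addr=0x13 blk=2 s=0: L1-HIT | VC []
  [5] addr=0x47 blk=8 s=0: MISS | VC [2]
  [6] addr=0x12 blk=2 s=0: VC-HIT | VC [8]
  [7] addr=0x45 blk=8 s=0: VC-HIT | VC [2]
  [8] addr=0x12 blk=2 s=0: VC-HIT | VC [8]
  [9] addr=0x43 blk=8 s=0: VC-HIT | VC [2]
  [10] addr=0x13 blk=2 s=0: VC-HIT | VC [8]
  [11] addr=0x42 blk=8 s=0: VC-HIT | VC [2]
  [12] addr=0x13 blk=2 s=0: VC-HIT | VC [8]
  [13] addr=0x10 blk=2 s=0: L1-HIT | VC [8]
  [14] addr=0x10 blk=2 s=0: L1-HIT | VC [8]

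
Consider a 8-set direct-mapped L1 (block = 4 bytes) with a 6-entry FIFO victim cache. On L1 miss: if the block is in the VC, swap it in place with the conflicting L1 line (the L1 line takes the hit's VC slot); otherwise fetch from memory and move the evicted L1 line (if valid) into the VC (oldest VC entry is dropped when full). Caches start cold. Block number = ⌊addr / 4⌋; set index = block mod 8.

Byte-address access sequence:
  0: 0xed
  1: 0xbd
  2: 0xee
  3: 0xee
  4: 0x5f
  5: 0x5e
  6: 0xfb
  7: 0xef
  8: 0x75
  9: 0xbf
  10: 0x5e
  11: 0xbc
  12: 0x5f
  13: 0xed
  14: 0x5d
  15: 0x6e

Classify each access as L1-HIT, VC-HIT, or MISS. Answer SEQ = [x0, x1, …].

SEQ = [MISS, MISS, L1-HIT, L1-HIT, MISS, L1-HIT, MISS, L1-HIT, MISS, VC-HIT, VC-HIT, VC-HIT, VC-HIT, L1-HIT, L1-HIT, MISS]

  [0] addr=0xed blk=59 s=3: MISS | VC []
  [1] addr=0xbd blk=47 s=7: MISS | VC []
  [2] addr=0xee blk=59 s=3: L1-HIT | VC []
  [3] addr=0xee blk=59 s=3: L1-HIT | VC []
  [4] addr=0x5f blk=23 s=7: MISS | VC [47]
  [5] addr=0x5e blk=23 s=7: L1-HIT | VC [47]
  [6] addr=0xfb blk=62 s=6: MISS | VC [47]
  [7] addr=0xef blk=59 s=3: L1-HIT | VC [47]
  [8] addr=0x75 blk=29 s=5: MISS | VC [47]
  [9] addr=0xbf blk=47 s=7: VC-HIT | VC [23]
  [10] addr=0x5e blk=23 s=7: VC-HIT | VC [47]
  [11] addr=0xbc blk=47 s=7: VC-HIT | VC [23]
  [12] addr=0x5f blk=23 s=7: VC-HIT | VC [47]
  [13] addr=0xed blk=59 s=3: L1-HIT | VC [47]
  [14] addr=0x5d blk=23 s=7: L1-HIT | VC [47]
  [15] addr=0x6e blk=27 s=3: MISS | VC [47, 59]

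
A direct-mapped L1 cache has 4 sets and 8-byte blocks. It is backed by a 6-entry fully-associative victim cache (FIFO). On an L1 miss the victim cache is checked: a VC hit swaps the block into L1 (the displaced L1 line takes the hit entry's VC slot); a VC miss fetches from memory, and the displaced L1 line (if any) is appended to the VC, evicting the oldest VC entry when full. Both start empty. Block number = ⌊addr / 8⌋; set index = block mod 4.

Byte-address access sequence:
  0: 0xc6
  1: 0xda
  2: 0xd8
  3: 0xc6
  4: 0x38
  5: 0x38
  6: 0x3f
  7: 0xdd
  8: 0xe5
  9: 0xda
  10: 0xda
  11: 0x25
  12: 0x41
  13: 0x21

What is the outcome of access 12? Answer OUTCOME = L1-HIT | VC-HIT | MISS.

OUTCOME = MISS

#0 0xc6→b24/s0 MISS; vc=[]
#1 0xda→b27/s3 MISS; vc=[]
#2 0xd8→b27/s3 L1-HIT; vc=[]
#3 0xc6→b24/s0 L1-HIT; vc=[]
#4 0x38→b7/s3 MISS; vc=[27]
#5 0x38→b7/s3 L1-HIT; vc=[27]
#6 0x3f→b7/s3 L1-HIT; vc=[27]
#7 0xdd→b27/s3 VC-HIT; vc=[7]
#8 0xe5→b28/s0 MISS; vc=[7,24]
#9 0xda→b27/s3 L1-HIT; vc=[7,24]
#10 0xda→b27/s3 L1-HIT; vc=[7,24]
#11 0x25→b4/s0 MISS; vc=[7,24,28]
#12 0x41→b8/s0 MISS; vc=[7,24,28,4]
#13 0x21→b4/s0 VC-HIT; vc=[7,24,28,8]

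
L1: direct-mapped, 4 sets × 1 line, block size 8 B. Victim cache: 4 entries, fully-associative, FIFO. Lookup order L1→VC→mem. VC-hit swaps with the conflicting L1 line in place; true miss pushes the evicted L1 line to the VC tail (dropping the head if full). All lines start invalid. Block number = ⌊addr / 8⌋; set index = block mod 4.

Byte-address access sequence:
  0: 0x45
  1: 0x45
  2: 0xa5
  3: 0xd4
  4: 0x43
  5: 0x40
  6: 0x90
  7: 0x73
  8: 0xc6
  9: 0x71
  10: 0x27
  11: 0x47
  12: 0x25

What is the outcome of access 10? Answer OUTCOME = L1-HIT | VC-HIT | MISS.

  [0] addr=0x45 blk=8 s=0: MISS | VC []
  [1] addr=0x45 blk=8 s=0: L1-HIT | VC []
  [2] addr=0xa5 blk=20 s=0: MISS | VC [8]
  [3] addr=0xd4 blk=26 s=2: MISS | VC [8]
  [4] addr=0x43 blk=8 s=0: VC-HIT | VC [20]
  [5] addr=0x40 blk=8 s=0: L1-HIT | VC [20]
  [6] addr=0x90 blk=18 s=2: MISS | VC [20, 26]
  [7] addr=0x73 blk=14 s=2: MISS | VC [20, 26, 18]
  [8] addr=0xc6 blk=24 s=0: MISS | VC [20, 26, 18, 8]
  [9] addr=0x71 blk=14 s=2: L1-HIT | VC [20, 26, 18, 8]
  [10] addr=0x27 blk=4 s=0: MISS | VC [26, 18, 8, 24]
  [11] addr=0x47 blk=8 s=0: VC-HIT | VC [26, 18, 4, 24]
  [12] addr=0x25 blk=4 s=0: VC-HIT | VC [26, 18, 8, 24]

OUTCOME = MISS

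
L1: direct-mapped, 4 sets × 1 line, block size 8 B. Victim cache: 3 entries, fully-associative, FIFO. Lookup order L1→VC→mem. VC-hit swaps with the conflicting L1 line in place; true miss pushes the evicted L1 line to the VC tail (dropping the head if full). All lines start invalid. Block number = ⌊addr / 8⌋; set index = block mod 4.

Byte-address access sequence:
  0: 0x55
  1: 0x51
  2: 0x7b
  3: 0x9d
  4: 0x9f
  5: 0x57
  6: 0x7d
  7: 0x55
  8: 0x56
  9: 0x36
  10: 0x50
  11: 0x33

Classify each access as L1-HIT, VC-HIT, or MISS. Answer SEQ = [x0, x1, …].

SEQ = [MISS, L1-HIT, MISS, MISS, L1-HIT, L1-HIT, VC-HIT, L1-HIT, L1-HIT, MISS, VC-HIT, VC-HIT]

  [0] addr=0x55 blk=10 s=2: MISS | VC []
  [1] addr=0x51 blk=10 s=2: L1-HIT | VC []
  [2] addr=0x7b blk=15 s=3: MISS | VC []
  [3] addr=0x9d blk=19 s=3: MISS | VC [15]
  [4] addr=0x9f blk=19 s=3: L1-HIT | VC [15]
  [5] addr=0x57 blk=10 s=2: L1-HIT | VC [15]
  [6] addr=0x7d blk=15 s=3: VC-HIT | VC [19]
  [7] addr=0x55 blk=10 s=2: L1-HIT | VC [19]
  [8] addr=0x56 blk=10 s=2: L1-HIT | VC [19]
  [9] addr=0x36 blk=6 s=2: MISS | VC [19, 10]
  [10] addr=0x50 blk=10 s=2: VC-HIT | VC [19, 6]
  [11] addr=0x33 blk=6 s=2: VC-HIT | VC [19, 10]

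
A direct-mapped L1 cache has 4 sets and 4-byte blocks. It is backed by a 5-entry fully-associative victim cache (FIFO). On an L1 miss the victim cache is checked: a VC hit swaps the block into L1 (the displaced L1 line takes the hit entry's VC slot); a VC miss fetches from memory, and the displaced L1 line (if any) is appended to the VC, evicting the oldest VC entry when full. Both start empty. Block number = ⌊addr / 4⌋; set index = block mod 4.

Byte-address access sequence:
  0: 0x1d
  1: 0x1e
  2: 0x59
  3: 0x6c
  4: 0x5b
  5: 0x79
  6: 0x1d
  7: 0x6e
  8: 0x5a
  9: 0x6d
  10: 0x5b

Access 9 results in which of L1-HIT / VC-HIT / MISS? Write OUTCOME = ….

  [0] addr=0x1d blk=7 s=3: MISS | VC []
  [1] addr=0x1e blk=7 s=3: L1-HIT | VC []
  [2] addr=0x59 blk=22 s=2: MISS | VC []
  [3] addr=0x6c blk=27 s=3: MISS | VC [7]
  [4] addr=0x5b blk=22 s=2: L1-HIT | VC [7]
  [5] addr=0x79 blk=30 s=2: MISS | VC [7, 22]
  [6] addr=0x1d blk=7 s=3: VC-HIT | VC [27, 22]
  [7] addr=0x6e blk=27 s=3: VC-HIT | VC [7, 22]
  [8] addr=0x5a blk=22 s=2: VC-HIT | VC [7, 30]
  [9] addr=0x6d blk=27 s=3: L1-HIT | VC [7, 30]
  [10] addr=0x5b blk=22 s=2: L1-HIT | VC [7, 30]

OUTCOME = L1-HIT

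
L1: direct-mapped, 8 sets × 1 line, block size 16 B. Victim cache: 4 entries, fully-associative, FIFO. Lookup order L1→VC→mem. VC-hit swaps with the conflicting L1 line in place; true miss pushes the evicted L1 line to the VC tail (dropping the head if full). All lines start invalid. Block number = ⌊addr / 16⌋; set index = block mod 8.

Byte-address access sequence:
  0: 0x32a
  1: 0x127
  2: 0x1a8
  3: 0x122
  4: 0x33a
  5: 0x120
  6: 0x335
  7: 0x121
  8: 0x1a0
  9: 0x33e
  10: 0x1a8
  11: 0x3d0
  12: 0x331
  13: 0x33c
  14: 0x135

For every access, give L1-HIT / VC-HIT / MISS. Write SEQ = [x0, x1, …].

SEQ = [MISS, MISS, MISS, VC-HIT, MISS, L1-HIT, L1-HIT, L1-HIT, VC-HIT, L1-HIT, L1-HIT, MISS, L1-HIT, L1-HIT, MISS]

0: 0x32a (blk 50, set 2) → MISS  vc=[]
1: 0x127 (blk 18, set 2) → MISS  vc=[50]
2: 0x1a8 (blk 26, set 2) → MISS  vc=[50, 18]
3: 0x122 (blk 18, set 2) → VC-HIT  vc=[50, 26]
4: 0x33a (blk 51, set 3) → MISS  vc=[50, 26]
5: 0x120 (blk 18, set 2) → L1-HIT  vc=[50, 26]
6: 0x335 (blk 51, set 3) → L1-HIT  vc=[50, 26]
7: 0x121 (blk 18, set 2) → L1-HIT  vc=[50, 26]
8: 0x1a0 (blk 26, set 2) → VC-HIT  vc=[50, 18]
9: 0x33e (blk 51, set 3) → L1-HIT  vc=[50, 18]
10: 0x1a8 (blk 26, set 2) → L1-HIT  vc=[50, 18]
11: 0x3d0 (blk 61, set 5) → MISS  vc=[50, 18]
12: 0x331 (blk 51, set 3) → L1-HIT  vc=[50, 18]
13: 0x33c (blk 51, set 3) → L1-HIT  vc=[50, 18]
14: 0x135 (blk 19, set 3) → MISS  vc=[50, 18, 51]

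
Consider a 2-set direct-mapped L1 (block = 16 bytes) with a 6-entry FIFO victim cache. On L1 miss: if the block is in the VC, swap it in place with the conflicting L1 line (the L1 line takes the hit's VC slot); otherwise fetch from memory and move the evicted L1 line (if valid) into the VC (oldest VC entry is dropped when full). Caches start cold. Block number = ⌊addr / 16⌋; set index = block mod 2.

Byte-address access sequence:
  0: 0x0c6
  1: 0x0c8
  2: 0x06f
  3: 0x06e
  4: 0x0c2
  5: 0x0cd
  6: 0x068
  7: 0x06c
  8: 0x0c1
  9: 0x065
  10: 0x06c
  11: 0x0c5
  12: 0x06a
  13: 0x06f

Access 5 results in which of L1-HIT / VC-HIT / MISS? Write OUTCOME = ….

OUTCOME = L1-HIT

  [0] addr=0xc6 blk=12 s=0: MISS | VC []
  [1] addr=0xc8 blk=12 s=0: L1-HIT | VC []
  [2] addr=0x6f blk=6 s=0: MISS | VC [12]
  [3] addr=0x6e blk=6 s=0: L1-HIT | VC [12]
  [4] addr=0xc2 blk=12 s=0: VC-HIT | VC [6]
  [5] addr=0xcd blk=12 s=0: L1-HIT | VC [6]
  [6] addr=0x68 blk=6 s=0: VC-HIT | VC [12]
  [7] addr=0x6c blk=6 s=0: L1-HIT | VC [12]
  [8] addr=0xc1 blk=12 s=0: VC-HIT | VC [6]
  [9] addr=0x65 blk=6 s=0: VC-HIT | VC [12]
  [10] addr=0x6c blk=6 s=0: L1-HIT | VC [12]
  [11] addr=0xc5 blk=12 s=0: VC-HIT | VC [6]
  [12] addr=0x6a blk=6 s=0: VC-HIT | VC [12]
  [13] addr=0x6f blk=6 s=0: L1-HIT | VC [12]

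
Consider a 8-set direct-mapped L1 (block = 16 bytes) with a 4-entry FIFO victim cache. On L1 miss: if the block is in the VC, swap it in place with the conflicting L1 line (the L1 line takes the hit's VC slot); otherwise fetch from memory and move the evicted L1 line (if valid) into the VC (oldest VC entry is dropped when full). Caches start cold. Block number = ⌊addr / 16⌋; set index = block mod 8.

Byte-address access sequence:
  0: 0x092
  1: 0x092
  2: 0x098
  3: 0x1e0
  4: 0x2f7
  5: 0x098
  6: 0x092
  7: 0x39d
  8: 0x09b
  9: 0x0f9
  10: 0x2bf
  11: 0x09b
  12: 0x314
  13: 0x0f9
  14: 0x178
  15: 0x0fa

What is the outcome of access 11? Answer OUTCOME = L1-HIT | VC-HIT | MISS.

OUTCOME = L1-HIT

#0 0x92→b9/s1 MISS; vc=[]
#1 0x92→b9/s1 L1-HIT; vc=[]
#2 0x98→b9/s1 L1-HIT; vc=[]
#3 0x1e0→b30/s6 MISS; vc=[]
#4 0x2f7→b47/s7 MISS; vc=[]
#5 0x98→b9/s1 L1-HIT; vc=[]
#6 0x92→b9/s1 L1-HIT; vc=[]
#7 0x39d→b57/s1 MISS; vc=[9]
#8 0x9b→b9/s1 VC-HIT; vc=[57]
#9 0xf9→b15/s7 MISS; vc=[57,47]
#10 0x2bf→b43/s3 MISS; vc=[57,47]
#11 0x9b→b9/s1 L1-HIT; vc=[57,47]
#12 0x314→b49/s1 MISS; vc=[57,47,9]
#13 0xf9→b15/s7 L1-HIT; vc=[57,47,9]
#14 0x178→b23/s7 MISS; vc=[57,47,9,15]
#15 0xfa→b15/s7 VC-HIT; vc=[57,47,9,23]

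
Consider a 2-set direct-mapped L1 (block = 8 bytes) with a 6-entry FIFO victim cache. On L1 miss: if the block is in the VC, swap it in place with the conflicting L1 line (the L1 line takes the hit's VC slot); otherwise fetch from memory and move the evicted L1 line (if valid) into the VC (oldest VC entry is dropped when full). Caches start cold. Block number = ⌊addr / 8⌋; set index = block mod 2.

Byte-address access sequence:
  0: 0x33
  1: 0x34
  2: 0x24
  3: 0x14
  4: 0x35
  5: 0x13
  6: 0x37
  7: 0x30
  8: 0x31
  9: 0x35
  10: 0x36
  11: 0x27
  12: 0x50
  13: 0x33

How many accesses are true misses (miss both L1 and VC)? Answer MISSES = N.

0: 0x33 (blk 6, set 0) → MISS  vc=[]
1: 0x34 (blk 6, set 0) → L1-HIT  vc=[]
2: 0x24 (blk 4, set 0) → MISS  vc=[6]
3: 0x14 (blk 2, set 0) → MISS  vc=[6, 4]
4: 0x35 (blk 6, set 0) → VC-HIT  vc=[2, 4]
5: 0x13 (blk 2, set 0) → VC-HIT  vc=[6, 4]
6: 0x37 (blk 6, set 0) → VC-HIT  vc=[2, 4]
7: 0x30 (blk 6, set 0) → L1-HIT  vc=[2, 4]
8: 0x31 (blk 6, set 0) → L1-HIT  vc=[2, 4]
9: 0x35 (blk 6, set 0) → L1-HIT  vc=[2, 4]
10: 0x36 (blk 6, set 0) → L1-HIT  vc=[2, 4]
11: 0x27 (blk 4, set 0) → VC-HIT  vc=[2, 6]
12: 0x50 (blk 10, set 0) → MISS  vc=[2, 6, 4]
13: 0x33 (blk 6, set 0) → VC-HIT  vc=[2, 10, 4]

MISSES = 4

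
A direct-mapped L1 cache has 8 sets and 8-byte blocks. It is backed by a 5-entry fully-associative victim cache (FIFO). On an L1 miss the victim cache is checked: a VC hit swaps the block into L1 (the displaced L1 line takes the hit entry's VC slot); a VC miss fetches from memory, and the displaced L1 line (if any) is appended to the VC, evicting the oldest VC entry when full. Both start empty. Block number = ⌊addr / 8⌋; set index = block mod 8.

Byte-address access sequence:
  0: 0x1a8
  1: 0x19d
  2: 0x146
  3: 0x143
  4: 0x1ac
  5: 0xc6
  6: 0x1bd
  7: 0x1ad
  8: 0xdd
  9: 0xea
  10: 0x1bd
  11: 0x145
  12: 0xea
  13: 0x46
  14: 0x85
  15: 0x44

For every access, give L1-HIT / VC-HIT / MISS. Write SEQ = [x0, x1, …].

SEQ = [MISS, MISS, MISS, L1-HIT, L1-HIT, MISS, MISS, L1-HIT, MISS, MISS, L1-HIT, VC-HIT, L1-HIT, MISS, MISS, VC-HIT]

#0 0x1a8→b53/s5 MISS; vc=[]
#1 0x19d→b51/s3 MISS; vc=[]
#2 0x146→b40/s0 MISS; vc=[]
#3 0x143→b40/s0 L1-HIT; vc=[]
#4 0x1ac→b53/s5 L1-HIT; vc=[]
#5 0xc6→b24/s0 MISS; vc=[40]
#6 0x1bd→b55/s7 MISS; vc=[40]
#7 0x1ad→b53/s5 L1-HIT; vc=[40]
#8 0xdd→b27/s3 MISS; vc=[40,51]
#9 0xea→b29/s5 MISS; vc=[40,51,53]
#10 0x1bd→b55/s7 L1-HIT; vc=[40,51,53]
#11 0x145→b40/s0 VC-HIT; vc=[24,51,53]
#12 0xea→b29/s5 L1-HIT; vc=[24,51,53]
#13 0x46→b8/s0 MISS; vc=[24,51,53,40]
#14 0x85→b16/s0 MISS; vc=[24,51,53,40,8]
#15 0x44→b8/s0 VC-HIT; vc=[24,51,53,40,16]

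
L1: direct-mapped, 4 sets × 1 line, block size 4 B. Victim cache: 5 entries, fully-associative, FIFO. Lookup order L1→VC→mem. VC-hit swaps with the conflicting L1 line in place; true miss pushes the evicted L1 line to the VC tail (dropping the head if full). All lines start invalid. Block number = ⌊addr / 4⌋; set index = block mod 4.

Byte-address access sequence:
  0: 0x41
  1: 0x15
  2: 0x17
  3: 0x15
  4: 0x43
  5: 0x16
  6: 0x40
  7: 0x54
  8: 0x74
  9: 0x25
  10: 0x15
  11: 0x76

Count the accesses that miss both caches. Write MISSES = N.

#0 0x41→b16/s0 MISS; vc=[]
#1 0x15→b5/s1 MISS; vc=[]
#2 0x17→b5/s1 L1-HIT; vc=[]
#3 0x15→b5/s1 L1-HIT; vc=[]
#4 0x43→b16/s0 L1-HIT; vc=[]
#5 0x16→b5/s1 L1-HIT; vc=[]
#6 0x40→b16/s0 L1-HIT; vc=[]
#7 0x54→b21/s1 MISS; vc=[5]
#8 0x74→b29/s1 MISS; vc=[5,21]
#9 0x25→b9/s1 MISS; vc=[5,21,29]
#10 0x15→b5/s1 VC-HIT; vc=[9,21,29]
#11 0x76→b29/s1 VC-HIT; vc=[9,21,5]

MISSES = 5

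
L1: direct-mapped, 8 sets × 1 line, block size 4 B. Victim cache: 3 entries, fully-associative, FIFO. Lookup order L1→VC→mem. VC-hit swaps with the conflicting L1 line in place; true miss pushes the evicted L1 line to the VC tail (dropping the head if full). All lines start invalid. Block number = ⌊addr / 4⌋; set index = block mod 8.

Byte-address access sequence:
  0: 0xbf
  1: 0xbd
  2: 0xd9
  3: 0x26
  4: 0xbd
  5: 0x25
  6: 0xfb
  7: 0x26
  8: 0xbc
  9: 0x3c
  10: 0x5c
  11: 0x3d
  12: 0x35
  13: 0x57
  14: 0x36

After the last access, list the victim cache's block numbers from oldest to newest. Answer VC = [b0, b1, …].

0: 0xbf (blk 47, set 7) → MISS  vc=[]
1: 0xbd (blk 47, set 7) → L1-HIT  vc=[]
2: 0xd9 (blk 54, set 6) → MISS  vc=[]
3: 0x26 (blk 9, set 1) → MISS  vc=[]
4: 0xbd (blk 47, set 7) → L1-HIT  vc=[]
5: 0x25 (blk 9, set 1) → L1-HIT  vc=[]
6: 0xfb (blk 62, set 6) → MISS  vc=[54]
7: 0x26 (blk 9, set 1) → L1-HIT  vc=[54]
8: 0xbc (blk 47, set 7) → L1-HIT  vc=[54]
9: 0x3c (blk 15, set 7) → MISS  vc=[54, 47]
10: 0x5c (blk 23, set 7) → MISS  vc=[54, 47, 15]
11: 0x3d (blk 15, set 7) → VC-HIT  vc=[54, 47, 23]
12: 0x35 (blk 13, set 5) → MISS  vc=[54, 47, 23]
13: 0x57 (blk 21, set 5) → MISS  vc=[47, 23, 13]
14: 0x36 (blk 13, set 5) → VC-HIT  vc=[47, 23, 21]

VC = [47, 23, 21]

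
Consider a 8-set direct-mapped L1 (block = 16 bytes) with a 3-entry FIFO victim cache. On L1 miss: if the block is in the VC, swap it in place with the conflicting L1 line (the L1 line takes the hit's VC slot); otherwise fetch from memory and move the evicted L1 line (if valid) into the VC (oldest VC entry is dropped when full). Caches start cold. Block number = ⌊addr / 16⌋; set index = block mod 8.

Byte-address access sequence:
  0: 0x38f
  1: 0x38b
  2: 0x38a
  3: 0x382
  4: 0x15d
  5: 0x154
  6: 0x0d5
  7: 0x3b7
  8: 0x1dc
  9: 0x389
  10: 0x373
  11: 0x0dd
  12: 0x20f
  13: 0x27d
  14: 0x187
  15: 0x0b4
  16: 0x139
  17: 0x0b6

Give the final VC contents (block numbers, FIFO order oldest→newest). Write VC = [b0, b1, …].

VC = [32, 59, 19]

0: 0x38f (blk 56, set 0) → MISS  vc=[]
1: 0x38b (blk 56, set 0) → L1-HIT  vc=[]
2: 0x38a (blk 56, set 0) → L1-HIT  vc=[]
3: 0x382 (blk 56, set 0) → L1-HIT  vc=[]
4: 0x15d (blk 21, set 5) → MISS  vc=[]
5: 0x154 (blk 21, set 5) → L1-HIT  vc=[]
6: 0xd5 (blk 13, set 5) → MISS  vc=[21]
7: 0x3b7 (blk 59, set 3) → MISS  vc=[21]
8: 0x1dc (blk 29, set 5) → MISS  vc=[21, 13]
9: 0x389 (blk 56, set 0) → L1-HIT  vc=[21, 13]
10: 0x373 (blk 55, set 7) → MISS  vc=[21, 13]
11: 0xdd (blk 13, set 5) → VC-HIT  vc=[21, 29]
12: 0x20f (blk 32, set 0) → MISS  vc=[21, 29, 56]
13: 0x27d (blk 39, set 7) → MISS  vc=[29, 56, 55]
14: 0x187 (blk 24, set 0) → MISS  vc=[56, 55, 32]
15: 0xb4 (blk 11, set 3) → MISS  vc=[55, 32, 59]
16: 0x139 (blk 19, set 3) → MISS  vc=[32, 59, 11]
17: 0xb6 (blk 11, set 3) → VC-HIT  vc=[32, 59, 19]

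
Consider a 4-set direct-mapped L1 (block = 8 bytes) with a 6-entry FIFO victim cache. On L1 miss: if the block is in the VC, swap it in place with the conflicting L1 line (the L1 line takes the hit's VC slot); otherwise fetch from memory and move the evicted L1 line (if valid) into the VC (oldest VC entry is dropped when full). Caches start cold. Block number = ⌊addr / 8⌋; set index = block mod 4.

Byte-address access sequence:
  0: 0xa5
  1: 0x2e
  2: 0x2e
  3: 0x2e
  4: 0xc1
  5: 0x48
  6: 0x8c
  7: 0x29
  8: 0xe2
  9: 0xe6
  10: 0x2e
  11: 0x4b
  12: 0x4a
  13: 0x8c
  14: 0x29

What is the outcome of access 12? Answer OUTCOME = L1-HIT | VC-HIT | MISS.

OUTCOME = L1-HIT

  [0] addr=0xa5 blk=20 s=0: MISS | VC []
  [1] addr=0x2e blk=5 s=1: MISS | VC []
  [2] addr=0x2e blk=5 s=1: L1-HIT | VC []
  [3] addr=0x2e blk=5 s=1: L1-HIT | VC []
  [4] addr=0xc1 blk=24 s=0: MISS | VC [20]
  [5] addr=0x48 blk=9 s=1: MISS | VC [20, 5]
  [6] addr=0x8c blk=17 s=1: MISS | VC [20, 5, 9]
  [7] addr=0x29 blk=5 s=1: VC-HIT | VC [20, 17, 9]
  [8] addr=0xe2 blk=28 s=0: MISS | VC [20, 17, 9, 24]
  [9] addr=0xe6 blk=28 s=0: L1-HIT | VC [20, 17, 9, 24]
  [10] addr=0x2e blk=5 s=1: L1-HIT | VC [20, 17, 9, 24]
  [11] addr=0x4b blk=9 s=1: VC-HIT | VC [20, 17, 5, 24]
  [12] addr=0x4a blk=9 s=1: L1-HIT | VC [20, 17, 5, 24]
  [13] addr=0x8c blk=17 s=1: VC-HIT | VC [20, 9, 5, 24]
  [14] addr=0x29 blk=5 s=1: VC-HIT | VC [20, 9, 17, 24]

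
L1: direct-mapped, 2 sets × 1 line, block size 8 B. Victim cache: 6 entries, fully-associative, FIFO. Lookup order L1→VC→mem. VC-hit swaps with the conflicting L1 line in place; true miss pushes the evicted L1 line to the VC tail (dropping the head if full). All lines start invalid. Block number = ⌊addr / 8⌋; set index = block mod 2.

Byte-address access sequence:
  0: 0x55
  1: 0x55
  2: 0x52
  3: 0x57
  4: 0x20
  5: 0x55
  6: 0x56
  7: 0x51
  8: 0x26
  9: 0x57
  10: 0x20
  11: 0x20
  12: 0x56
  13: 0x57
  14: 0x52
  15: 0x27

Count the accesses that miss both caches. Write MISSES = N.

0: 0x55 (blk 10, set 0) → MISS  vc=[]
1: 0x55 (blk 10, set 0) → L1-HIT  vc=[]
2: 0x52 (blk 10, set 0) → L1-HIT  vc=[]
3: 0x57 (blk 10, set 0) → L1-HIT  vc=[]
4: 0x20 (blk 4, set 0) → MISS  vc=[10]
5: 0x55 (blk 10, set 0) → VC-HIT  vc=[4]
6: 0x56 (blk 10, set 0) → L1-HIT  vc=[4]
7: 0x51 (blk 10, set 0) → L1-HIT  vc=[4]
8: 0x26 (blk 4, set 0) → VC-HIT  vc=[10]
9: 0x57 (blk 10, set 0) → VC-HIT  vc=[4]
10: 0x20 (blk 4, set 0) → VC-HIT  vc=[10]
11: 0x20 (blk 4, set 0) → L1-HIT  vc=[10]
12: 0x56 (blk 10, set 0) → VC-HIT  vc=[4]
13: 0x57 (blk 10, set 0) → L1-HIT  vc=[4]
14: 0x52 (blk 10, set 0) → L1-HIT  vc=[4]
15: 0x27 (blk 4, set 0) → VC-HIT  vc=[10]

MISSES = 2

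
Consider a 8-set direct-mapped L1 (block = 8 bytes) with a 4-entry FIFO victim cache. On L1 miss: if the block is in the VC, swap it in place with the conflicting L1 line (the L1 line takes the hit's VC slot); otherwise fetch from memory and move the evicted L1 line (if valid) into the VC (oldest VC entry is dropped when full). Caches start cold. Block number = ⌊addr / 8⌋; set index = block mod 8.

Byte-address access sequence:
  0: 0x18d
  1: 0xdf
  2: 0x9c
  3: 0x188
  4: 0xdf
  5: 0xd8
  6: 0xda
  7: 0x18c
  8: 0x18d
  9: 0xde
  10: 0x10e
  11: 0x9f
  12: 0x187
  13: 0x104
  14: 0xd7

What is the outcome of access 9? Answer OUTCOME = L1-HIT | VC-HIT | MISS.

OUTCOME = L1-HIT

  [0] addr=0x18d blk=49 s=1: MISS | VC []
  [1] addr=0xdf blk=27 s=3: MISS | VC []
  [2] addr=0x9c blk=19 s=3: MISS | VC [27]
  [3] addr=0x188 blk=49 s=1: L1-HIT | VC [27]
  [4] addr=0xdf blk=27 s=3: VC-HIT | VC [19]
  [5] addr=0xd8 blk=27 s=3: L1-HIT | VC [19]
  [6] addr=0xda blk=27 s=3: L1-HIT | VC [19]
  [7] addr=0x18c blk=49 s=1: L1-HIT | VC [19]
  [8] addr=0x18d blk=49 s=1: L1-HIT | VC [19]
  [9] addr=0xde blk=27 s=3: L1-HIT | VC [19]
  [10] addr=0x10e blk=33 s=1: MISS | VC [19, 49]
  [11] addr=0x9f blk=19 s=3: VC-HIT | VC [27, 49]
  [12] addr=0x187 blk=48 s=0: MISS | VC [27, 49]
  [13] addr=0x104 blk=32 s=0: MISS | VC [27, 49, 48]
  [14] addr=0xd7 blk=26 s=2: MISS | VC [27, 49, 48]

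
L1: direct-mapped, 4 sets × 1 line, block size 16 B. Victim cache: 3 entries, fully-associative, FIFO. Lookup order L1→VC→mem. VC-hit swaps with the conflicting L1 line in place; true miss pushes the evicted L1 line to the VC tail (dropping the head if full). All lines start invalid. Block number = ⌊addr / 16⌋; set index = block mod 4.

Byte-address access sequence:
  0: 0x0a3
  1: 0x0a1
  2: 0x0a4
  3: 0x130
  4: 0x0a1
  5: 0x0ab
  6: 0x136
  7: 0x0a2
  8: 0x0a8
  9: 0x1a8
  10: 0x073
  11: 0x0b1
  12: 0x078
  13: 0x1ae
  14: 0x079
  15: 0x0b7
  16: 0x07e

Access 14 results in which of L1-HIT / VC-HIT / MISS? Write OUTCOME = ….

  [0] addr=0xa3 blk=10 s=2: MISS | VC []
  [1] addr=0xa1 blk=10 s=2: L1-HIT | VC []
  [2] addr=0xa4 blk=10 s=2: L1-HIT | VC []
  [3] addr=0x130 blk=19 s=3: MISS | VC []
  [4] addr=0xa1 blk=10 s=2: L1-HIT | VC []
  [5] addr=0xab blk=10 s=2: L1-HIT | VC []
  [6] addr=0x136 blk=19 s=3: L1-HIT | VC []
  [7] addr=0xa2 blk=10 s=2: L1-HIT | VC []
  [8] addr=0xa8 blk=10 s=2: L1-HIT | VC []
  [9] addr=0x1a8 blk=26 s=2: MISS | VC [10]
  [10] addr=0x73 blk=7 s=3: MISS | VC [10, 19]
  [11] addr=0xb1 blk=11 s=3: MISS | VC [10, 19, 7]
  [12] addr=0x78 blk=7 s=3: VC-HIT | VC [10, 19, 11]
  [13] addr=0x1ae blk=26 s=2: L1-HIT | VC [10, 19, 11]
  [14] addr=0x79 blk=7 s=3: L1-HIT | VC [10, 19, 11]
  [15] addr=0xb7 blk=11 s=3: VC-HIT | VC [10, 19, 7]
  [16] addr=0x7e blk=7 s=3: VC-HIT | VC [10, 19, 11]

OUTCOME = L1-HIT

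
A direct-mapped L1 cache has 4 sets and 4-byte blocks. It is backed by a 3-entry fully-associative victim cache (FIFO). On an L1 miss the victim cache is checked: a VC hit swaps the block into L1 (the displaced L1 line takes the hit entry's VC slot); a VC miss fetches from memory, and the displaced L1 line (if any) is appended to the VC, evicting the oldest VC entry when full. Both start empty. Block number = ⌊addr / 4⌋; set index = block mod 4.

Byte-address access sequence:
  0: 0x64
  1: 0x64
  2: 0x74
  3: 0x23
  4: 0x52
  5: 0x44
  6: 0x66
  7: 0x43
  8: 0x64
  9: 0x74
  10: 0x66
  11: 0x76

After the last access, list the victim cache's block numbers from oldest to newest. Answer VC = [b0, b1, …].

#0 0x64→b25/s1 MISS; vc=[]
#1 0x64→b25/s1 L1-HIT; vc=[]
#2 0x74→b29/s1 MISS; vc=[25]
#3 0x23→b8/s0 MISS; vc=[25]
#4 0x52→b20/s0 MISS; vc=[25,8]
#5 0x44→b17/s1 MISS; vc=[25,8,29]
#6 0x66→b25/s1 VC-HIT; vc=[17,8,29]
#7 0x43→b16/s0 MISS; vc=[8,29,20]
#8 0x64→b25/s1 L1-HIT; vc=[8,29,20]
#9 0x74→b29/s1 VC-HIT; vc=[8,25,20]
#10 0x66→b25/s1 VC-HIT; vc=[8,29,20]
#11 0x76→b29/s1 VC-HIT; vc=[8,25,20]

VC = [8, 25, 20]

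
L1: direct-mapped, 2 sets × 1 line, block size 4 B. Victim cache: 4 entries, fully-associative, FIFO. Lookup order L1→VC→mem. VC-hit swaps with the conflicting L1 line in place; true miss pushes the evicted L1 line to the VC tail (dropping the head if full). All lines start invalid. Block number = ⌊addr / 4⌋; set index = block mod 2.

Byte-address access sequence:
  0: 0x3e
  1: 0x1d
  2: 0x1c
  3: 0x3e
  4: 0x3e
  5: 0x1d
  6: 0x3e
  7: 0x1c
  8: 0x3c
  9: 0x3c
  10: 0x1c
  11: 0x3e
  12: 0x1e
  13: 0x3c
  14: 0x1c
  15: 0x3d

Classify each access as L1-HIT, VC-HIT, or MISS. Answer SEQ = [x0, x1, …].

SEQ = [MISS, MISS, L1-HIT, VC-HIT, L1-HIT, VC-HIT, VC-HIT, VC-HIT, VC-HIT, L1-HIT, VC-HIT, VC-HIT, VC-HIT, VC-HIT, VC-HIT, VC-HIT]

#0 0x3e→b15/s1 MISS; vc=[]
#1 0x1d→b7/s1 MISS; vc=[15]
#2 0x1c→b7/s1 L1-HIT; vc=[15]
#3 0x3e→b15/s1 VC-HIT; vc=[7]
#4 0x3e→b15/s1 L1-HIT; vc=[7]
#5 0x1d→b7/s1 VC-HIT; vc=[15]
#6 0x3e→b15/s1 VC-HIT; vc=[7]
#7 0x1c→b7/s1 VC-HIT; vc=[15]
#8 0x3c→b15/s1 VC-HIT; vc=[7]
#9 0x3c→b15/s1 L1-HIT; vc=[7]
#10 0x1c→b7/s1 VC-HIT; vc=[15]
#11 0x3e→b15/s1 VC-HIT; vc=[7]
#12 0x1e→b7/s1 VC-HIT; vc=[15]
#13 0x3c→b15/s1 VC-HIT; vc=[7]
#14 0x1c→b7/s1 VC-HIT; vc=[15]
#15 0x3d→b15/s1 VC-HIT; vc=[7]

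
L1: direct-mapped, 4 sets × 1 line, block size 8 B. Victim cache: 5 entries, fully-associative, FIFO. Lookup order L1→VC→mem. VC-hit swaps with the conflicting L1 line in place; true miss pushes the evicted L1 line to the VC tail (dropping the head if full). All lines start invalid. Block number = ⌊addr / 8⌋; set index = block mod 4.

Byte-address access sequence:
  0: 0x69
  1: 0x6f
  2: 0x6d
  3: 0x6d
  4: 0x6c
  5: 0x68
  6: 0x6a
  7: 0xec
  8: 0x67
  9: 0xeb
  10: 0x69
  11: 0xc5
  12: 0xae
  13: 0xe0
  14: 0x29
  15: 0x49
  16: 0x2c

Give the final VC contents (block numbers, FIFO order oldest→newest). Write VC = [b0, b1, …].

VC = [12, 13, 24, 21, 9]

#0 0x69→b13/s1 MISS; vc=[]
#1 0x6f→b13/s1 L1-HIT; vc=[]
#2 0x6d→b13/s1 L1-HIT; vc=[]
#3 0x6d→b13/s1 L1-HIT; vc=[]
#4 0x6c→b13/s1 L1-HIT; vc=[]
#5 0x68→b13/s1 L1-HIT; vc=[]
#6 0x6a→b13/s1 L1-HIT; vc=[]
#7 0xec→b29/s1 MISS; vc=[13]
#8 0x67→b12/s0 MISS; vc=[13]
#9 0xeb→b29/s1 L1-HIT; vc=[13]
#10 0x69→b13/s1 VC-HIT; vc=[29]
#11 0xc5→b24/s0 MISS; vc=[29,12]
#12 0xae→b21/s1 MISS; vc=[29,12,13]
#13 0xe0→b28/s0 MISS; vc=[29,12,13,24]
#14 0x29→b5/s1 MISS; vc=[29,12,13,24,21]
#15 0x49→b9/s1 MISS; vc=[12,13,24,21,5]
#16 0x2c→b5/s1 VC-HIT; vc=[12,13,24,21,9]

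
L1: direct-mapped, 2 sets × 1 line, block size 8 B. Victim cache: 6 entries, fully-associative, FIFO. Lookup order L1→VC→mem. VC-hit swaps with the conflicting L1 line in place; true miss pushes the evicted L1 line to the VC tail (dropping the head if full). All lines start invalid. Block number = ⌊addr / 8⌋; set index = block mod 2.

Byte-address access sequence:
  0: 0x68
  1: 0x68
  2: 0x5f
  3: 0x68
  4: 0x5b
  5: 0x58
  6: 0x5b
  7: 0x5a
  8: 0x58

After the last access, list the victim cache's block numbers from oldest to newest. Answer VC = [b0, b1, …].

VC = [13]

  [0] addr=0x68 blk=13 s=1: MISS | VC []
  [1] addr=0x68 blk=13 s=1: L1-HIT | VC []
  [2] addr=0x5f blk=11 s=1: MISS | VC [13]
  [3] addr=0x68 blk=13 s=1: VC-HIT | VC [11]
  [4] addr=0x5b blk=11 s=1: VC-HIT | VC [13]
  [5] addr=0x58 blk=11 s=1: L1-HIT | VC [13]
  [6] addr=0x5b blk=11 s=1: L1-HIT | VC [13]
  [7] addr=0x5a blk=11 s=1: L1-HIT | VC [13]
  [8] addr=0x58 blk=11 s=1: L1-HIT | VC [13]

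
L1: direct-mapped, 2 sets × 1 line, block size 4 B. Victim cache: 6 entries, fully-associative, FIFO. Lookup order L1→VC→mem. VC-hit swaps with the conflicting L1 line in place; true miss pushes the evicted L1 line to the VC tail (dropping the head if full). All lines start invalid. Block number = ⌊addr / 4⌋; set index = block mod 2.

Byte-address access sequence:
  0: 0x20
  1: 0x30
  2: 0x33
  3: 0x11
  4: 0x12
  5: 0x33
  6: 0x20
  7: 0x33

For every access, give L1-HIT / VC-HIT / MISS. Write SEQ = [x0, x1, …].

#0 0x20→b8/s0 MISS; vc=[]
#1 0x30→b12/s0 MISS; vc=[8]
#2 0x33→b12/s0 L1-HIT; vc=[8]
#3 0x11→b4/s0 MISS; vc=[8,12]
#4 0x12→b4/s0 L1-HIT; vc=[8,12]
#5 0x33→b12/s0 VC-HIT; vc=[8,4]
#6 0x20→b8/s0 VC-HIT; vc=[12,4]
#7 0x33→b12/s0 VC-HIT; vc=[8,4]

SEQ = [MISS, MISS, L1-HIT, MISS, L1-HIT, VC-HIT, VC-HIT, VC-HIT]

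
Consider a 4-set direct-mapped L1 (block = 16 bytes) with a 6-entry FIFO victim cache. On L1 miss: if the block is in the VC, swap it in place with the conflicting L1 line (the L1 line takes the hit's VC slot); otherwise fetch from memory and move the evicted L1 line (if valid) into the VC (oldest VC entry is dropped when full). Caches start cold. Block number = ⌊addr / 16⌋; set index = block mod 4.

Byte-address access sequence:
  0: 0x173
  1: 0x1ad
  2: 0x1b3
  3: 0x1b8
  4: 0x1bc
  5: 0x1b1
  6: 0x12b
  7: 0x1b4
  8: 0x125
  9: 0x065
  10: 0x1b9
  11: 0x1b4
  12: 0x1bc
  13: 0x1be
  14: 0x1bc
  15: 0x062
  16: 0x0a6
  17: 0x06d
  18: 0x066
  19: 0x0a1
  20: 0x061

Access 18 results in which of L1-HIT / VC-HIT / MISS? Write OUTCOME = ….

  [0] addr=0x173 blk=23 s=3: MISS | VC []
  [1] addr=0x1ad blk=26 s=2: MISS | VC []
  [2] addr=0x1b3 blk=27 s=3: MISS | VC [23]
  [3] addr=0x1b8 blk=27 s=3: L1-HIT | VC [23]
  [4] addr=0x1bc blk=27 s=3: L1-HIT | VC [23]
  [5] addr=0x1b1 blk=27 s=3: L1-HIT | VC [23]
  [6] addr=0x12b blk=18 s=2: MISS | VC [23, 26]
  [7] addr=0x1b4 blk=27 s=3: L1-HIT | VC [23, 26]
  [8] addr=0x125 blk=18 s=2: L1-HIT | VC [23, 26]
  [9] addr=0x65 blk=6 s=2: MISS | VC [23, 26, 18]
  [10] addr=0x1b9 blk=27 s=3: L1-HIT | VC [23, 26, 18]
  [11] addr=0x1b4 blk=27 s=3: L1-HIT | VC [23, 26, 18]
  [12] addr=0x1bc blk=27 s=3: L1-HIT | VC [23, 26, 18]
  [13] addr=0x1be blk=27 s=3: L1-HIT | VC [23, 26, 18]
  [14] addr=0x1bc blk=27 s=3: L1-HIT | VC [23, 26, 18]
  [15] addr=0x62 blk=6 s=2: L1-HIT | VC [23, 26, 18]
  [16] addr=0xa6 blk=10 s=2: MISS | VC [23, 26, 18, 6]
  [17] addr=0x6d blk=6 s=2: VC-HIT | VC [23, 26, 18, 10]
  [18] addr=0x66 blk=6 s=2: L1-HIT | VC [23, 26, 18, 10]
  [19] addr=0xa1 blk=10 s=2: VC-HIT | VC [23, 26, 18, 6]
  [20] addr=0x61 blk=6 s=2: VC-HIT | VC [23, 26, 18, 10]

OUTCOME = L1-HIT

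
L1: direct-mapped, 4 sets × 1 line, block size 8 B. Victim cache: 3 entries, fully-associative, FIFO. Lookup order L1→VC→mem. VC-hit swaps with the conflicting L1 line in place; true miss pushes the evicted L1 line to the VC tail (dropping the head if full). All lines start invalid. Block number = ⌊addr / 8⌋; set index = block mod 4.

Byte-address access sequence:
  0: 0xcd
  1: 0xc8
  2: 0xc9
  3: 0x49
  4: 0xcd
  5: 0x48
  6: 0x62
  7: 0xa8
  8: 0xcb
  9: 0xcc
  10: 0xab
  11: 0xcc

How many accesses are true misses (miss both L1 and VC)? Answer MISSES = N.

0: 0xcd (blk 25, set 1) → MISS  vc=[]
1: 0xc8 (blk 25, set 1) → L1-HIT  vc=[]
2: 0xc9 (blk 25, set 1) → L1-HIT  vc=[]
3: 0x49 (blk 9, set 1) → MISS  vc=[25]
4: 0xcd (blk 25, set 1) → VC-HIT  vc=[9]
5: 0x48 (blk 9, set 1) → VC-HIT  vc=[25]
6: 0x62 (blk 12, set 0) → MISS  vc=[25]
7: 0xa8 (blk 21, set 1) → MISS  vc=[25, 9]
8: 0xcb (blk 25, set 1) → VC-HIT  vc=[21, 9]
9: 0xcc (blk 25, set 1) → L1-HIT  vc=[21, 9]
10: 0xab (blk 21, set 1) → VC-HIT  vc=[25, 9]
11: 0xcc (blk 25, set 1) → VC-HIT  vc=[21, 9]

MISSES = 4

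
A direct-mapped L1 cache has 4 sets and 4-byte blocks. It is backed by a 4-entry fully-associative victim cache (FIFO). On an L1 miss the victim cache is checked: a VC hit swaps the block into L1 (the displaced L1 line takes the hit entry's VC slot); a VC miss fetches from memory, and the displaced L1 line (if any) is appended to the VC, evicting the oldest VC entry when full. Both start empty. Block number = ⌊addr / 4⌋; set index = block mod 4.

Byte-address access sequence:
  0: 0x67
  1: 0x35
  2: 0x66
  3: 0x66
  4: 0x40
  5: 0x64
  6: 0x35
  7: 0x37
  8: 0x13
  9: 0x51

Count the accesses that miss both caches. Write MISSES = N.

MISSES = 5

#0 0x67→b25/s1 MISS; vc=[]
#1 0x35→b13/s1 MISS; vc=[25]
#2 0x66→b25/s1 VC-HIT; vc=[13]
#3 0x66→b25/s1 L1-HIT; vc=[13]
#4 0x40→b16/s0 MISS; vc=[13]
#5 0x64→b25/s1 L1-HIT; vc=[13]
#6 0x35→b13/s1 VC-HIT; vc=[25]
#7 0x37→b13/s1 L1-HIT; vc=[25]
#8 0x13→b4/s0 MISS; vc=[25,16]
#9 0x51→b20/s0 MISS; vc=[25,16,4]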